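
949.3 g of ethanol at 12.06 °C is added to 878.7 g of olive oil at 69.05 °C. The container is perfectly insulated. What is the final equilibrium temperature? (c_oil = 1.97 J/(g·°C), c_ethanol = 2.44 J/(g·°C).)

T_f ≈ 36.4 °C

Let T be the final temperature. ΣQ_i = 0:
878.7*1.97*(T − 69.05) + 949.3*2.44*(T − 12.06) = 0
1731(T − 69.05) + 2316.3(T − 12.06) = 0
(1731 + 2316.3) T = 1731*69.05 + 2316.3*12.06
T = 147463 / 4047.3 = 36.4 °C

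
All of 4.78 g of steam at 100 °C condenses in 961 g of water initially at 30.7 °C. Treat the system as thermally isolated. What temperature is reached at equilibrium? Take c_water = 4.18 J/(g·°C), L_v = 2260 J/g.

T_f ≈ 33.7 °C

Net heat exchanged in the isolated system is zero:
steam→water at 100 °C releases m L_v = 4.78·2260 = 10803
  condensate cools 100→T: 4.78·4.18·(T − 100) = 19.98(T − 100)
  water warms: 961·4.18·(T − 30.7) = 4017(T − 30.7)
4037 T = 10803 + 1998 + 123321 = 136122
T ≈ 33.72 °C (< 100 °C, so full condensation is consistent).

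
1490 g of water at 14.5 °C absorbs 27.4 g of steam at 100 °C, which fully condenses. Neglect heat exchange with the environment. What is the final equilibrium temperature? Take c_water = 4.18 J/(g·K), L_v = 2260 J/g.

T_f ≈ 25.8 °C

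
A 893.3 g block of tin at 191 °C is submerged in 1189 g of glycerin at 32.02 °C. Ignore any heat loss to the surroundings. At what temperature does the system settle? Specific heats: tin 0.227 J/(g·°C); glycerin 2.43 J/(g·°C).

T_f ≈ 42.4 °C

Energy conservation, ΣQ = 0:
893.3×0.227×(T − 191) + 1189×2.43×(T − 32.02) = 0
202.78(T − 191) + 2889.3(T − 32.02) = 0
3092 T = 131245
T ≈ 42.45 °C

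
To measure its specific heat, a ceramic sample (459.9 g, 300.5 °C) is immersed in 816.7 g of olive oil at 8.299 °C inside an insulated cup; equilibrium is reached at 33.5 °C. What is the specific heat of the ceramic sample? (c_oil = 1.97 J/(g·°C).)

c ≈ 0.33 J/(g·°C)

Net heat exchanged in the isolated system is zero:
459.9×c×(33.5 − 300.5) + 816.7×1.97×(33.5 − 8.299) = 0
-122793 c = -40546
c = -40546/-122793 ≈ 0.3302 J/(g·°C)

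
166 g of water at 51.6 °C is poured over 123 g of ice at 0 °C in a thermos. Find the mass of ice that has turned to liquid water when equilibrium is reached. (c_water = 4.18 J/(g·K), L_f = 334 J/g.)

m_melted ≈ 107 g

Heat available from the water dropping to 0 °C: 166·4.18·51.6 = 35804 J.
Fully melting the ice requires m_ice L_f = 123·334 = 41082 J.
Since 35804 < 41082 J, not all the ice melts; equilibrium is at 0 °C.
m_melted·334 = 35804  ⇒  m_melted ≈ 107.2 g.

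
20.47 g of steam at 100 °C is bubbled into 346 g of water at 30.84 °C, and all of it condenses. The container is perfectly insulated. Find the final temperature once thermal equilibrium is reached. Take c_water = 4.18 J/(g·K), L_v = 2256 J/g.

T_f ≈ 64.8 °C

Conservation of energy gives ΣQ = 0:
latent heat released on condensation: 20.47·2256 = 46180
  condensed water 100 °C→T: 85.56(T − 100)
  water warms: 346·4.18·(T − 30.84) = 1446.3(T − 30.84)
1531.8 T = 46180 + 8556.5 + 44603 = 99340
T ≈ 64.85 °C — below 100 °C, confirming all the steam condensed.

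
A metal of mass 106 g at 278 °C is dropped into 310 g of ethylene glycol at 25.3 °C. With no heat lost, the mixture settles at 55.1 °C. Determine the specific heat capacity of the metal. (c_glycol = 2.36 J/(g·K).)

Energy conservation, ΣQ = 0:
106·c·(55.1 − 278) + 310·2.36·(55.1 − 25.3) = 0
-23627 c = -21802
c = -21802/-23627 ≈ 0.9227 J/(g·K)

c ≈ 0.923 J/(g·K)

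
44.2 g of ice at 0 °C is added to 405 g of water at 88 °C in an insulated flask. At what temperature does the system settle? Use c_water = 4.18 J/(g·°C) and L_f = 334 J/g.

Taking heat into each body as positive, Σ m c ΔT = 0:
melt ice: 44.2×334 = 14763
  meltwater 0→T: 44.2×4.18×T = 184.76 T
  water cools: 405×4.18×(T − 88) = 1692.9(T − 88)
1877.7 T = 148975 − 14763 = 134212
T ≈ 71.48 °C (positive, so assuming full melt was valid).

T_f ≈ 71.5 °C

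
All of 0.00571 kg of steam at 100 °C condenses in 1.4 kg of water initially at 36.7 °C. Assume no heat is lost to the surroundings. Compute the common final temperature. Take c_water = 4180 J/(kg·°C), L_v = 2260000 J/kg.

T_f ≈ 39.2 °C

Heat gained plus heat lost sum to zero:
steam→water at 100 °C releases m L_v = 0.00571×2260000 = 12905; condensate cools 100→T: 0.00571×4180×(T − 100) = 23.87(T − 100); water warms: 1.4×4180×(T − 36.7) = 5852(T − 36.7)
5875.9 T = 12905 + 2386.8 + 214768 = 230060
T ≈ 39.15 °C — below 100 °C, confirming all the steam condensed.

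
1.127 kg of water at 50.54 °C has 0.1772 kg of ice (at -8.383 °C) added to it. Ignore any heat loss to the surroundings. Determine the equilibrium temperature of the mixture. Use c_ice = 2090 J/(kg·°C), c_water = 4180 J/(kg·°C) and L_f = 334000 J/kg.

Energy balance with sensible and latent terms:
warm ice to 0 °C: 0.1772·2090·(0 − (-8.383)) = 3104.6
  latent heat to melt: 0.1772·334000 = 59185
  meltwater 0→T: 0.1772·4180·T = 740.7 T
  water: 4710.9(T − 50.54)
5451.6 T = 238087 − 62289 = 175797
T ≈ 32.25 °C — above 0 °C, consistent with complete melting.

T_f ≈ 32.2 °C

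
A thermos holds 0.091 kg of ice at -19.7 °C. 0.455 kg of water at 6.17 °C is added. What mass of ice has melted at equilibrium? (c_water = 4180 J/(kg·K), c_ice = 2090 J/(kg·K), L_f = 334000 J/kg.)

m_melted ≈ 0.0239 kg

Heat available from the water dropping to 0 °C: 0.455×4180×6.17 = 11735 J.
Warming the ice to 0 °C takes 0.091×2090×19.7 = 3746.7 J, leaving 7988 J for melting.
To melt every bit of ice: 0.091×334000 = 30394 J.
That's not enough to melt it all — equilibrium is at 0 °C with ice remaining.
Mass melted = 7988/334000 ≈ 0.02392 kg.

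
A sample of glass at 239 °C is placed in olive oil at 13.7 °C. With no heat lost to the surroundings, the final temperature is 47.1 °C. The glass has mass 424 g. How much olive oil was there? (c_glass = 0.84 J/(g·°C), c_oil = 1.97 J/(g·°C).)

m ≈ 1040 g

Heat gained plus heat lost sum to zero:
424×0.84×(47.1 − 239) + m×1.97×(47.1 − 13.7) = 0
65.8 m = 68347
m = 68347/65.8 ≈ 1039 g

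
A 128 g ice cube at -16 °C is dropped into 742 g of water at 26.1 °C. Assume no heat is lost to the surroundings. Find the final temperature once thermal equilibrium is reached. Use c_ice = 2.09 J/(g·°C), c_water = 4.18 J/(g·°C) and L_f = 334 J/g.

Sum of m c ΔT and latent-heat terms is zero:
ice -16→0 °C: 128·2.09·16 = 4280.3
  latent heat to melt: 128·334 = 42752
  warm the meltwater: 535.04 T
  water cools: 742·4.18·(T − 26.1) = 3101.6(T − 26.1)
3636.6 T = 80951 − 47032 = 33918
T ≈ 9.33 °C (positive, so assuming full melt was valid).

T_f ≈ 9.3 °C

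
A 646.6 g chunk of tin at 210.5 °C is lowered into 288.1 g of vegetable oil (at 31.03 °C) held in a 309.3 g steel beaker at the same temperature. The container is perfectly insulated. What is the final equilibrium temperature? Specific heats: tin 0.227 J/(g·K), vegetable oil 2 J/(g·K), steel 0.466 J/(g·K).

Setting the total heat transfer to zero:
646.6*0.227*(T − 210.5) + 288.1*2*(T − 31.03) + 309.3*0.466*(T − 31.03) = 0
146.78(T − 210.5) + 576.2(T − 31.03) + 144.13(T − 31.03) = 0
867.11 T = 53249
T = 53249/867.11 ≈ 61.41 °C

T_f ≈ 61.4 °C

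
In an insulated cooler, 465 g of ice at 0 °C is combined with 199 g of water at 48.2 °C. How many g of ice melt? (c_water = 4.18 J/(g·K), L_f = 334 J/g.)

m_melted ≈ 120 g

Water can give up m c ΔT = 199×4.18×48.2 = 40094 J before reaching 0 °C.
To melt every bit of ice: 465×334 = 155310 J.
40094 J < 155310 J, so only part of the ice melts and the system sits at 0 °C.
Mass melted = 40094/334 ≈ 120 g.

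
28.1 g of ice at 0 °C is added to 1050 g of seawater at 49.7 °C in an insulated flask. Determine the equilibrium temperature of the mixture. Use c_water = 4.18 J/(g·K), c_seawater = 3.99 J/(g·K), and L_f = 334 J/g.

Energy balance with sensible and latent terms:
latent heat to melt: 28.1·334 = 9385.4; meltwater 0→T: 28.1·4.18·T = 117.46 T; seawater: 4189.5(T − 49.7)
4307 T = 208218 − 9385.4 = 198833
T ≈ 46.17 °C (positive, so assuming full melt was valid).

T_f ≈ 46.2 °C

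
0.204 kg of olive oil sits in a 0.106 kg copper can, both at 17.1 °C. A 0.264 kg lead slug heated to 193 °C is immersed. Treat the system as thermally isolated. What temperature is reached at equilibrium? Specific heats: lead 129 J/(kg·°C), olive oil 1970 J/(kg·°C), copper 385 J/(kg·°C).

T_f ≈ 29.7 °C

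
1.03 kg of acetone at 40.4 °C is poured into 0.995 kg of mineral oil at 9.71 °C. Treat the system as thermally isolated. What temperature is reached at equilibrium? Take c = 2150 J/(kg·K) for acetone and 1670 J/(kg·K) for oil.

Set heat shed by the hot body equal to heat absorbed by the cold body:
1.03*2150*(40.4 − T) = 0.995*1670*(T − 9.71)
2214.5(40.4 − T) = 1661.7(T − 9.71)
3876.2 T = 105600  ⇒  T ≈ 27.24 °C

T_f ≈ 27.2 °C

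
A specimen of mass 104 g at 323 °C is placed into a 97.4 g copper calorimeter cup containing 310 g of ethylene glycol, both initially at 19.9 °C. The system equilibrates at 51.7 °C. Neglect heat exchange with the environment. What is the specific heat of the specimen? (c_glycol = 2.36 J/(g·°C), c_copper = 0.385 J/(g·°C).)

Heat gained plus heat lost sum to zero:
104×c×(51.7 − 323) + 310×2.36×(51.7 − 19.9) + 97.4×0.385×(51.7 − 19.9) = 0
-28215 c = -24457
c = -24457/-28215 ≈ 0.8668 J/(g·°C)

c ≈ 0.867 J/(g·°C)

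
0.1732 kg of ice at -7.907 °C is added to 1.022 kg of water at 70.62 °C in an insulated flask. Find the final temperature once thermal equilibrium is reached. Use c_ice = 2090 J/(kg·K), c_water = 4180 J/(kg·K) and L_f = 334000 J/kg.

T_f ≈ 48.2 °C

Net heat exchanged in the isolated system is zero:
warm ice to 0 °C: 0.1732×2090×(0 − (-7.907)) = 2862.2
  latent heat to melt: 0.1732×334000 = 57849
  warm the meltwater: 723.98 T
  water cools: 1.022×4180×(T − 70.62) = 4272(T − 70.62)
4995.9 T = 301686 − 60711 = 240975
T ≈ 48.23 °C. Since T > 0 °C, the all-ice-melts assumption holds.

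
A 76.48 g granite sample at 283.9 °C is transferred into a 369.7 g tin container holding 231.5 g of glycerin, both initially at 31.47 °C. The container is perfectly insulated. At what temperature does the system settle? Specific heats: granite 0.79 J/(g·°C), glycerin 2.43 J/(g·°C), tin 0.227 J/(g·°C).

T_f ≈ 53.0 °C

Energy conservation, ΣQ = 0:
76.48*0.79*(T − 283.9) + 231.5*2.43*(T − 31.47) + 369.7*0.227*(T − 31.47) = 0
60.42(T − 283.9) + 562.55(T − 31.47) + 83.92(T − 31.47) = 0
706.89 T = 37497
T ≈ 53.05 °C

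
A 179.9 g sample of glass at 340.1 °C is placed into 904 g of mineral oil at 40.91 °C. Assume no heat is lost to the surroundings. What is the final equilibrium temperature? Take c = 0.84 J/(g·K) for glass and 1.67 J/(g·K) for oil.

T_f ≈ 68.1 °C

Heat gained plus heat lost sum to zero:
179.9*0.84*(T − 340.1) + 904*1.67*(T − 40.91) = 0
151.12(T − 340.1) + 1509.7(T − 40.91) = 0
(151.12 + 1509.7) T = 151.12*340.1 + 1509.7*40.91
T = 113156/1660.8 ≈ 68.13 °C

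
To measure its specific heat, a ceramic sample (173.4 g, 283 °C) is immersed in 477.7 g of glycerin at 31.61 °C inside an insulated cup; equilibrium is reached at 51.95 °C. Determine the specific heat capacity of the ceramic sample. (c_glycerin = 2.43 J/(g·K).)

m_s c (T_s − T_f) = m_glycerin c_glycerin (T_f − T_0):
173.4·c·(283 − 51.95) = 477.7·2.43·(51.95 − 31.61)
40064 c = 23611  ⇒  c ≈ 0.5893 J/(g·K)

c ≈ 0.589 J/(g·K)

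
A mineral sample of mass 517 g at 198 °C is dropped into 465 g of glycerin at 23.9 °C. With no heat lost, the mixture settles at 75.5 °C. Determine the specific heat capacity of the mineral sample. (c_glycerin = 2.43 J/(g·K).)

Let T be the final temperature. ΣQ_i = 0:
517×c×(75.5 − 198) + 465×2.43×(75.5 − 23.9) = 0
-63332 c = -58305
c = -58305/-63332 ≈ 0.9206 J/(g·K)

c ≈ 0.921 J/(g·K)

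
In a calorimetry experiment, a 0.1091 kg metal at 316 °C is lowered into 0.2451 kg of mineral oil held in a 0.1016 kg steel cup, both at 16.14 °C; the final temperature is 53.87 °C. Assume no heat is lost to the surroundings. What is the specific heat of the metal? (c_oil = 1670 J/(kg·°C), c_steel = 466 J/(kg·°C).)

c ≈ 602 J/(kg·°C)

Setting the total heat transfer to zero:
0.1091·c·(53.87 − 316) + 0.2451·1670·(53.87 − 16.14) + 0.1016·466·(53.87 − 16.14) = 0
-28.6 c = -17230
c = -17230/-28.6 ≈ 602.5 J/(kg·°C)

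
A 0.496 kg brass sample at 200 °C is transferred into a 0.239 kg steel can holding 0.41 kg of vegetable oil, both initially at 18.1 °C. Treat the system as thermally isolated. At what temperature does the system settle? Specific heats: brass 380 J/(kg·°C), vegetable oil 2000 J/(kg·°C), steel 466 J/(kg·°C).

T_f ≈ 48.7 °C

Net heat exchanged in the isolated system is zero:
0.496×380×(T − 200) + 0.41×2000×(T − 18.1) + 0.239×466×(T − 18.1) = 0
(188.48 + 820 + 111.37) T = 188.48×200 + 820×18.1 + 111.37×18.1
T ≈ 48.72 °C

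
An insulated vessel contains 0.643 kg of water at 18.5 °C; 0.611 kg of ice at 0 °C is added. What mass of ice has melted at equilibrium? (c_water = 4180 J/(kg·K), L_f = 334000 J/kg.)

Water can give up m c ΔT = 0.643×4180×18.5 = 49723 J before reaching 0 °C.
To melt every bit of ice: 0.611×334000 = 204074 J.
That's not enough to melt it all — equilibrium is at 0 °C with ice remaining.
Mass melted = 49723/334000 ≈ 0.1489 kg.

m_melted ≈ 0.149 kg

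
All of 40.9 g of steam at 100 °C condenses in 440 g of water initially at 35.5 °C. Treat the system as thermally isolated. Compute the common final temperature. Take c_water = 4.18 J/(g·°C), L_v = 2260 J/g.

Energy balance with sensible and latent terms:
latent heat released on condensation: 40.9×2260 = 92434
  condensed water 100 °C→T: 170.96(T − 100)
  water warms: 440×4.18×(T − 35.5) = 1839.2(T − 35.5)
2010.2 T = 92434 + 17096 + 65292 = 174822
T ≈ 86.97 °C — below 100 °C, confirming all the steam condensed.

T_f ≈ 87.0 °C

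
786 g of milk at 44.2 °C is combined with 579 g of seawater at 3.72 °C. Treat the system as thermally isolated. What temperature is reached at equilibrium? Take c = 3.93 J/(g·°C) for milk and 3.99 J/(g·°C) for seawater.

T_f ≈ 26.9 °C

Net heat exchanged in the isolated system is zero:
786·3.93·(T − 44.2) + 579·3.99·(T − 3.72) = 0
(3089 + 2310.2) T = 3089·44.2 + 2310.2·3.72
T = 145127/5399.2 ≈ 26.88 °C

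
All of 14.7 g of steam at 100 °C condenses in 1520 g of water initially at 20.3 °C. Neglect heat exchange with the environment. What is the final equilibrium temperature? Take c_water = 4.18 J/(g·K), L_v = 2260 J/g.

T_f ≈ 26.2 °C

Heat gained plus heat lost sum to zero:
latent heat released on condensation: 14.7×2260 = 33222; condensate cools 100→T: 14.7×4.18×(T − 100) = 61.45(T − 100); original water: 6353.6(T − 20.3)
6415 T = 33222 + 6144.6 + 128978 = 168345
T ≈ 26.24 °C, under the boiling point, so the assumption holds.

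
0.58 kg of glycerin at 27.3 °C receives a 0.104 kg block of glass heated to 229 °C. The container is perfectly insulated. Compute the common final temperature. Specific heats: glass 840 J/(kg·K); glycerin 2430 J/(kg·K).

Set heat shed by the hot body equal to heat absorbed by the cold body:
0.104*840*(229 − T) = 0.58*2430*(T − 27.3)
87.36(229 − T) = 1409.4(T − 27.3)
1496.8 T = 58482  ⇒  T ≈ 39.07 °C

T_f ≈ 39.1 °C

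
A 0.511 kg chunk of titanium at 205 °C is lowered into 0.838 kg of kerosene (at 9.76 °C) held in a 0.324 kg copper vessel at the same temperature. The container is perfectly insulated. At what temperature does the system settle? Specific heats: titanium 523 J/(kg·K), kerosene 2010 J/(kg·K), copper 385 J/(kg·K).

T_f ≈ 34.9 °C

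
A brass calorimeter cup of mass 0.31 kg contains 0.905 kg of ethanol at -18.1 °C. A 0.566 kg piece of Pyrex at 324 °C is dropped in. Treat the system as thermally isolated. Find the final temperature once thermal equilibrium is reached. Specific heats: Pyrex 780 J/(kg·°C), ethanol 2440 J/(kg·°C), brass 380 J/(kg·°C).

T_f ≈ 36.5 °C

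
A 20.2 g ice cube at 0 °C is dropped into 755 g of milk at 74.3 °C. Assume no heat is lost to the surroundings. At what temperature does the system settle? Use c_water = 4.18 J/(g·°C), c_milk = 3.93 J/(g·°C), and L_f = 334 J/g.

Heat gained plus heat lost sum to zero:
fusion: m_ice L_f = 20.2×334 = 6746.8
  meltwater 0→T: 20.2×4.18×T = 84.44 T
  milk: 2967.2(T − 74.3)
3051.6 T = 220459 − 6746.8 = 213712
T ≈ 70.03 °C — above 0 °C, consistent with complete melting.

T_f ≈ 70.0 °C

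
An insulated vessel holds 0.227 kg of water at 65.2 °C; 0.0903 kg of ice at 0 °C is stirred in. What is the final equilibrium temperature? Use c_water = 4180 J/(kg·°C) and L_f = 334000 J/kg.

Let T be the final temperature. ΣQ_i = 0:
latent heat to melt: 0.0903×334000 = 30160
  meltwater 0→T: 0.0903×4180×T = 377.45 T
  water: 948.86(T − 65.2)
1326.3 T = 61866 − 30160 = 31705
T ≈ 23.90 °C — above 0 °C, consistent with complete melting.

T_f ≈ 23.9 °C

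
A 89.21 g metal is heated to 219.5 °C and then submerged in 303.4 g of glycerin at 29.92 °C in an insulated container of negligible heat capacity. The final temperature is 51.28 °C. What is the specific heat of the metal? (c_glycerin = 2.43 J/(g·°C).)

c ≈ 1.05 J/(g·°C)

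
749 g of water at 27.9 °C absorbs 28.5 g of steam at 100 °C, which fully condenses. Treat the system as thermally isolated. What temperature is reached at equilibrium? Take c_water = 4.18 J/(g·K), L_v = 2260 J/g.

Taking heat into each body as positive, Σ m c ΔT = 0:
latent heat released on condensation: 28.5·2260 = 64410
  condensed water 100 °C→T: 119.13(T − 100)
  original water: 3130.8(T − 27.9)
3249.9 T = 64410 + 11913 + 87350 = 163673
T ≈ 50.36 °C, under the boiling point, so the assumption holds.

T_f ≈ 50.4 °C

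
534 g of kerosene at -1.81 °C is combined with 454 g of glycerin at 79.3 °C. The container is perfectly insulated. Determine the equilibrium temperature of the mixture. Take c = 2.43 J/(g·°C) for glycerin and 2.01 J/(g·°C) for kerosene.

|Q_glycerin| = |Q_kerosene|:
454*2.43*(79.3 − T) = 534*2.01*(T − (-1.81))
1103.2(79.3 − T) = 1073.3(T − (-1.81))
2176.6 T = 85543  ⇒  T ≈ 39.30 °C

T_f ≈ 39.3 °C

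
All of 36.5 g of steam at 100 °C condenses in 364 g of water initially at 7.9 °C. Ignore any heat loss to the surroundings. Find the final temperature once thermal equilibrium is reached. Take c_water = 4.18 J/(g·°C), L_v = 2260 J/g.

T_f ≈ 65.6 °C

Heat gained plus heat lost sum to zero:
steam→water at 100 °C releases m L_v = 36.5×2260 = 82490; condensed water 100 °C→T: 152.57(T − 100); water warms: 364×4.18×(T − 7.9) = 1521.5(T − 7.9)
1674.1 T = 82490 + 15257 + 12020 = 109767
T ≈ 65.57 °C, under the boiling point, so the assumption holds.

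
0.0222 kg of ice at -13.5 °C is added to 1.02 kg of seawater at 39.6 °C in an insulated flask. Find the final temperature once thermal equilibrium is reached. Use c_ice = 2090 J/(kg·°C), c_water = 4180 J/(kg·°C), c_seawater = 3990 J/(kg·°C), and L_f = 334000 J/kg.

T_f ≈ 36.8 °C

Energy balance with sensible and latent terms:
warm ice to 0 °C: 0.0222·2090·(0 − (-13.5)) = 626.37
  melt ice: 0.0222·334000 = 7414.8
  warm the meltwater: 92.8 T
  seawater: 4069.8(T − 39.6)
4162.6 T = 161164 − 8041.2 = 153123
T ≈ 36.79 °C. Since T > 0 °C, the all-ice-melts assumption holds.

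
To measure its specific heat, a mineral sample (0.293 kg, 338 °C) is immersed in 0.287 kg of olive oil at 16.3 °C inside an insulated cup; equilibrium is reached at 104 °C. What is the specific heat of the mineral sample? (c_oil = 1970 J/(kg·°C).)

Let T be the final temperature. ΣQ_i = 0:
0.293·c·(104 − 338) + 0.287·1970·(104 − 16.3) = 0
-68.56 c = -49585
c = -49585/-68.56 ≈ 723.2 J/(kg·°C)

c ≈ 723 J/(kg·°C)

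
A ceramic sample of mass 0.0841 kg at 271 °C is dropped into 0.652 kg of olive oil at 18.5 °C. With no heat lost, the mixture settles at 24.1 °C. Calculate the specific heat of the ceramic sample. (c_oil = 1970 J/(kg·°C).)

c ≈ 346 J/(kg·°C)

Taking heat into each body as positive, Σ m c ΔT = 0:
0.0841×c×(24.1 − 271) + 0.652×1970×(24.1 − 18.5) = 0
-20.76 c = -7192.9
c = -7192.9/-20.76 ≈ 346.4 J/(kg·°C)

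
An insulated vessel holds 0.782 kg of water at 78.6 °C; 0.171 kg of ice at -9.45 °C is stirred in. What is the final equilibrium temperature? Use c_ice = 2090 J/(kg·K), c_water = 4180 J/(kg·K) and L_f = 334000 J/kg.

Taking heat into each body as positive, Σ m c ΔT = 0:
ice -9.45→0 °C: 0.171·2090·9.45 = 3377.3
  latent heat to melt: 0.171·334000 = 57114
  meltwater 0→T: 0.171·4180·T = 714.78 T
  water cools: 0.782·4180·(T − 78.6) = 3268.8(T − 78.6)
3983.5 T = 256925 − 60491 = 196433
T ≈ 49.31 °C — above 0 °C, consistent with complete melting.

T_f ≈ 49.3 °C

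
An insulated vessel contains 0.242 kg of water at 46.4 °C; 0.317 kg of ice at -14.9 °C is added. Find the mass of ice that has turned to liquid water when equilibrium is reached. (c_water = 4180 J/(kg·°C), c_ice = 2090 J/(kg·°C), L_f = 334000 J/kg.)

Heat available from the water dropping to 0 °C: 0.242·4180·46.4 = 46936 J.
Of that, 0.317·2090·14.9 = 9871.7 J goes to bring the ice to 0 °C, leaving 37065 J.
Fully melting the ice requires m_ice L_f = 0.317·334000 = 105878 J.
That's not enough to melt it all — equilibrium is at 0 °C with ice remaining.
m_melt = 37065 / L_f = 0.111 kg.

m_melted ≈ 0.111 kg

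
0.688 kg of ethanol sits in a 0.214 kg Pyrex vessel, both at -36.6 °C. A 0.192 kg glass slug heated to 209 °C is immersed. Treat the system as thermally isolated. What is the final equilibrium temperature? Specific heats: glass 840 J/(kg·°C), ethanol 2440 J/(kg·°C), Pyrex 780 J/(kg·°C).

T_f ≈ -16.9 °C

Conservation of energy gives ΣQ = 0:
0.192*840*(T − 209) + 0.688*2440*(T − (-36.6)) + 0.214*780*(T − (-36.6)) = 0
161.28(T − 209) + 1678.7(T − (-36.6)) + 166.92(T − (-36.6)) = 0
(161.28 + 1678.7 + 166.92) T = 161.28*209 + 1678.7*(-36.6) + 166.92*(-36.6)
T = -33843/2006.9 ≈ -16.86 °C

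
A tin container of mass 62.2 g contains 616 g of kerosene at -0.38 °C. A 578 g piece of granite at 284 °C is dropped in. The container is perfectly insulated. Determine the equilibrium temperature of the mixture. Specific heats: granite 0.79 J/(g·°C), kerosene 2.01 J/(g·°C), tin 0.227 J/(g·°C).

T_f is the heat-capacity-weighted average of the initial temperatures:
T_f = (456.62*284 + 1238.2*(-0.38) + 14.12*(-0.38)) / (456.62 + 1238.2 + 14.12)
    = 129204 / 1708.9 ≈ 75.61 °C

T_f ≈ 75.6 °C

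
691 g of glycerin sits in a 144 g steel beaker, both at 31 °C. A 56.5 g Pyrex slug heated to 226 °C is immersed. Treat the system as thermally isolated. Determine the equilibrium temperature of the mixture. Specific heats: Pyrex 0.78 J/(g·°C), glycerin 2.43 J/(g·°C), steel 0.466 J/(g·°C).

T_f ≈ 35.8 °C

Let T be the final temperature. ΣQ_i = 0:
56.5·0.78·(T − 226) + 691·2.43·(T − 31) + 144·0.466·(T − 31) = 0
44.07(T − 226) + 1679.1(T − 31) + 67.1(T − 31) = 0
(44.07 + 1679.1 + 67.1) T = 44.07·226 + 1679.1·31 + 67.1·31
T ≈ 35.80 °C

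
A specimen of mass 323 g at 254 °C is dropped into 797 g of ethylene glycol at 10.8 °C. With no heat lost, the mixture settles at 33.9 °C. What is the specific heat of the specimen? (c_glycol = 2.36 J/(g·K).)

c ≈ 0.611 J/(g·K)

Net heat exchanged in the isolated system is zero:
323×c×(33.9 − 254) + 797×2.36×(33.9 − 10.8) = 0
-71092 c = -43449
c = -43449/-71092 ≈ 0.6112 J/(g·K)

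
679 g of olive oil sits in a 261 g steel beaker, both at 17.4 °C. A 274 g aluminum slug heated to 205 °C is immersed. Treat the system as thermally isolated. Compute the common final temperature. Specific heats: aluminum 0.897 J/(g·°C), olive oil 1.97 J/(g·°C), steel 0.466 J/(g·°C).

Net heat exchanged in the isolated system is zero:
274·0.897·(T − 205) + 679·1.97·(T − 17.4) + 261·0.466·(T − 17.4) = 0
(245.78 + 1337.6 + 121.63) T = 245.78·205 + 1337.6·17.4 + 121.63·17.4
T = 75776 / 1705 = 44.4 °C

T_f ≈ 44.4 °C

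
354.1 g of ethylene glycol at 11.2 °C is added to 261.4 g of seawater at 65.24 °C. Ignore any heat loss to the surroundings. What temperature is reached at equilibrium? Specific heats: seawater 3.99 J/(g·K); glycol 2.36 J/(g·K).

T_f ≈ 41.2 °C

Conservation of energy gives ΣQ = 0:
261.4·3.99·(T − 65.24) + 354.1·2.36·(T − 11.2) = 0
1043(T − 65.24) + 835.68(T − 11.2) = 0
(1043 + 835.68) T = 1043·65.24 + 835.68·11.2
T ≈ 41.20 °C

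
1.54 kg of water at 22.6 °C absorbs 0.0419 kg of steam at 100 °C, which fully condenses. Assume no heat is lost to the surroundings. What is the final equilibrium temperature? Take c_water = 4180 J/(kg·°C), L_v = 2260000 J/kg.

T_f ≈ 39.0 °C

Taking heat into each body as positive, Σ m c ΔT = 0:
steam→water at 100 °C releases m L_v = 0.0419·2260000 = 94694; condensate cools 100→T: 0.0419·4180·(T − 100) = 175.14(T − 100); original water: 6437.2(T − 22.6)
6612.3 T = 94694 + 17514 + 145481 = 257689
T ≈ 38.97 °C, under the boiling point, so the assumption holds.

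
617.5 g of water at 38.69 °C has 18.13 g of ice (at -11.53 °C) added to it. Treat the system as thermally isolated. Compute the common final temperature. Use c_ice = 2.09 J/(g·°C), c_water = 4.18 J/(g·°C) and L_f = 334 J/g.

Let T be the final temperature. ΣQ_i = 0:
warm ice to 0 °C: 18.13×2.09×(0 − (-11.53)) = 436.89
  melt ice: 18.13×334 = 6055.4
  meltwater 0→T: 18.13×4.18×T = 75.78 T
  water: 2581.1(T − 38.69)
2656.9 T = 99865 − 6492.3 = 93372
T ≈ 35.14 °C — above 0 °C, consistent with complete melting.

T_f ≈ 35.1 °C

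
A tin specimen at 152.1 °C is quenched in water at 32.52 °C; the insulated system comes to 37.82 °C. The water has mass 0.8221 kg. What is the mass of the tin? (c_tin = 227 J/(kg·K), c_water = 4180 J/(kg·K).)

m ≈ 0.702 kg

|Q_tin| = |Q_water|:
m×227×(152.1 − 37.82) = 0.8221×4180×(37.82 − 32.52)
25942 m = 18213  ⇒  m ≈ 0.7021 kg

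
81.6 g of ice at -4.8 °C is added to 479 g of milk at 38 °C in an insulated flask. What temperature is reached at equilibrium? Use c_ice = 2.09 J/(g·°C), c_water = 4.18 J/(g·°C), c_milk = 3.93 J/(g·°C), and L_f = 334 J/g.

Net heat exchanged in the isolated system is zero:
warm ice to 0 °C: 81.6×2.09×(0 − (-4.8)) = 818.61
  melt ice: 81.6×334 = 27254
  warm the meltwater: 341.09 T
  milk cools: 479×3.93×(T − 38) = 1882.5(T − 38)
2223.6 T = 71534 − 28073 = 43461
T ≈ 19.55 °C (positive, so assuming full melt was valid).

T_f ≈ 19.5 °C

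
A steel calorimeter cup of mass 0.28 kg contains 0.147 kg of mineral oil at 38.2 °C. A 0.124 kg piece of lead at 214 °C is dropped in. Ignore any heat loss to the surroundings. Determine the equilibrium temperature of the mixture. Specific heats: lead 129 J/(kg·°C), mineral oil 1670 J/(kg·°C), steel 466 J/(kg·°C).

T_f ≈ 45.4 °C

Taking heat into each body as positive, Σ m c ΔT = 0:
0.124×129×(T − 214) + 0.147×1670×(T − 38.2) + 0.28×466×(T − 38.2) = 0
16(T − 214) + 245.49(T − 38.2) + 130.48(T − 38.2) = 0
391.97 T = 17785
T ≈ 45.37 °C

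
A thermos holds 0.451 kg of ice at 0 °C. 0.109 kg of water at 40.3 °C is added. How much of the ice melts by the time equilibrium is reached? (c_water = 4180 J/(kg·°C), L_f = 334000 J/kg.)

Cooling the water to 0 °C releases 0.109×4180×40.3 = 18361 J.
To melt every bit of ice: 0.451×334000 = 150634 J.
That's not enough to melt it all — equilibrium is at 0 °C with ice remaining.
Mass melted = 18361/334000 ≈ 0.05497 kg.

m_melted ≈ 0.055 kg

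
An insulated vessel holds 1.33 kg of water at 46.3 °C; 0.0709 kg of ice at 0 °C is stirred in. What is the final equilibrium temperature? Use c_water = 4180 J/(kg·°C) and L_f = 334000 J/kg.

Energy conservation, ΣQ = 0:
melt ice: 0.0709×334000 = 23681
  meltwater 0→T: 0.0709×4180×T = 296.36 T
  water cools: 1.33×4180×(T − 46.3) = 5559.4(T − 46.3)
5855.8 T = 257400 − 23681 = 233720
T ≈ 39.91 °C (positive, so assuming full melt was valid).

T_f ≈ 39.9 °C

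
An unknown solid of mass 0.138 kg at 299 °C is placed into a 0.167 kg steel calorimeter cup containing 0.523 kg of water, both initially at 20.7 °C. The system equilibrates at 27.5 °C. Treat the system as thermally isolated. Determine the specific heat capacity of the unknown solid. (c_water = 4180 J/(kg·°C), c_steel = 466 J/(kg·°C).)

c ≈ 411 J/(kg·°C)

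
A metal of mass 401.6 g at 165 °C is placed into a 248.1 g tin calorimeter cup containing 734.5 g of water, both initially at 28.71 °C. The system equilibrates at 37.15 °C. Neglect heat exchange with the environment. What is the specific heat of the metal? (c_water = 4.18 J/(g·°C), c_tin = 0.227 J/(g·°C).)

Heat gained plus heat lost sum to zero:
401.6×c×(37.15 − 165) + 734.5×4.18×(37.15 − 28.71) + 248.1×0.227×(37.15 − 28.71) = 0
-51345 c = -26388
c = -26388/-51345 ≈ 0.5139 J/(g·°C)

c ≈ 0.514 J/(g·°C)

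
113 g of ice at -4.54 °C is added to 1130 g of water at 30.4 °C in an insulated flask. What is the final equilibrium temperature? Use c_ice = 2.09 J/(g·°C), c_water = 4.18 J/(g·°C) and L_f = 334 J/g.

T_f ≈ 20.2 °C

Setting the total heat transfer to zero:
warm ice to 0 °C: 113·2.09·(0 − (-4.54)) = 1072.2; melt ice: 113·334 = 37742; meltwater 0→T: 113·4.18·T = 472.34 T; water: 4723.4(T − 30.4)
5195.7 T = 143591 − 38814 = 104777
T ≈ 20.17 °C. Since T > 0 °C, the all-ice-melts assumption holds.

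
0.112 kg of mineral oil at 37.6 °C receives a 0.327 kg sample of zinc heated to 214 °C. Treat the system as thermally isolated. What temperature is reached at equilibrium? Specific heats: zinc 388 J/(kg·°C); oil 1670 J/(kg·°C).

T_f ≈ 108.9 °C

Setting the total heat transfer to zero:
0.327*388*(T − 214) + 0.112*1670*(T − 37.6) = 0
313.92 T = 34184
T = 34184 / 313.92 = 109 °C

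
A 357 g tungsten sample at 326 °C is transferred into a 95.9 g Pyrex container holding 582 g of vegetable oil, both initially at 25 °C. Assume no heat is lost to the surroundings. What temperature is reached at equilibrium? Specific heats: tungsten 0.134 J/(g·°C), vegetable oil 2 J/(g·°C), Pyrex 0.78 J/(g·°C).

T_f ≈ 36.2 °C

Energy conservation, ΣQ = 0:
357*0.134*(T − 326) + 582*2*(T − 25) + 95.9*0.78*(T − 25) = 0
47.84(T − 326) + 1164(T − 25) + 74.8(T − 25) = 0
(47.84 + 1164 + 74.8) T = 47.84*326 + 1164*25 + 74.8*25
T = 46565/1286.6 ≈ 36.19 °C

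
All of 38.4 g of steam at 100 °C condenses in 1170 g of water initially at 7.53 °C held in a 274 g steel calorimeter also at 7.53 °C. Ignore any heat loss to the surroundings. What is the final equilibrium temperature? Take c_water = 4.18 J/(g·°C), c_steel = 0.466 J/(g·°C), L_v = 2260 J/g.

Sum of m c ΔT and latent-heat terms is zero:
condense steam: −38.4·2260 = −86784
  condensed water 100 °C→T: 160.51(T − 100)
  original water: 4890.6(T − 7.53)
  cup: 127.68(T − 7.53)
5178.8 T = 86784 + 16051 + 37788 = 140623
T ≈ 27.15 °C — below 100 °C, confirming all the steam condensed.

T_f ≈ 27.2 °C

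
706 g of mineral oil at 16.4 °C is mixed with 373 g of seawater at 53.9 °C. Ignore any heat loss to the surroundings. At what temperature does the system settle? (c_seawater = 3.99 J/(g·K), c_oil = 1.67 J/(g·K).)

Energy conservation, ΣQ = 0:
373*3.99*(T − 53.9) + 706*1.67*(T − 16.4) = 0
(1488.3 + 1179) T = 1488.3*53.9 + 1179*16.4
T ≈ 37.32 °C

T_f ≈ 37.3 °C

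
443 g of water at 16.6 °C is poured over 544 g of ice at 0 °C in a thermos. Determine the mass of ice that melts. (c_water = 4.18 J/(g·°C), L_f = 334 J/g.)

Cooling the water to 0 °C releases 443×4.18×16.6 = 30739 J.
To melt every bit of ice: 544×334 = 181696 J.
That's not enough to melt it all — equilibrium is at 0 °C with ice remaining.
m_melt = 30739 / L_f = 92.03 g.

m_melted ≈ 92 g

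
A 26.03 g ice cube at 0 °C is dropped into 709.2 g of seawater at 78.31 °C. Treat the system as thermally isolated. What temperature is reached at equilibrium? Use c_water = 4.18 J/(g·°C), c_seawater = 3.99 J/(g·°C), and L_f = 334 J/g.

T_f ≈ 72.5 °C

Taking heat into each body as positive, Σ m c ΔT = 0:
melt ice: 26.03×334 = 8694; warm the meltwater: 108.81 T; seawater cools: 709.2×3.99×(T − 78.31) = 2829.7(T − 78.31)
2938.5 T = 221594 − 8694 = 212900
T ≈ 72.45 °C (positive, so assuming full melt was valid).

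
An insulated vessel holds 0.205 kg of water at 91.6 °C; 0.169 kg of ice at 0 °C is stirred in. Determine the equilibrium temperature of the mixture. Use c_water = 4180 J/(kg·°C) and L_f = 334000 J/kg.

Net heat exchanged in the isolated system is zero:
latent heat to melt: 0.169×334000 = 56446
  meltwater 0→T: 0.169×4180×T = 706.42 T
  water cools: 0.205×4180×(T − 91.6) = 856.9(T − 91.6)
1563.3 T = 78492 − 56446 = 22046
T ≈ 14.10 °C (positive, so assuming full melt was valid).

T_f ≈ 14.1 °C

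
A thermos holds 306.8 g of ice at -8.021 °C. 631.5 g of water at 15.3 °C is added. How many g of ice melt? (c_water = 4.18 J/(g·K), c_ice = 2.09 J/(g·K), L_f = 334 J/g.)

m_melted ≈ 106 g

Cooling the water to 0 °C releases 631.5×4.18×15.3 = 40387 J.
Warming the ice to 0 °C takes 306.8×2.09×8.021 = 5143.2 J, leaving 35244 J for melting.
Melting all 306.8 g of ice would need 306.8×334 = 102471 J.
35244 J < 102471 J, so only part of the ice melts and the system sits at 0 °C.
Mass melted = 35244/334 ≈ 105.5 g.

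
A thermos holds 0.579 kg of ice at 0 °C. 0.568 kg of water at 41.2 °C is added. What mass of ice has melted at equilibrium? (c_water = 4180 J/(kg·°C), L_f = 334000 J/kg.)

Cooling the water to 0 °C releases 0.568×4180×41.2 = 97819 J.
Fully melting the ice requires m_ice L_f = 0.579×334000 = 193386 J.
Since 97819 < 193386 J, not all the ice melts; equilibrium is at 0 °C.
m_melted×334000 = 97819  ⇒  m_melted ≈ 0.2929 kg.

m_melted ≈ 0.293 kg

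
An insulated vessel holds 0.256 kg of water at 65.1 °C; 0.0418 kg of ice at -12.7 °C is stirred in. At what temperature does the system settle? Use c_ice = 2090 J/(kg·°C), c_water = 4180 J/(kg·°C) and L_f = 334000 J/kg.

T_f ≈ 43.9 °C

Let T be the final temperature. ΣQ_i = 0:
warm ice to 0 °C: 0.0418·2090·(0 − (-12.7)) = 1109.5; latent heat to melt: 0.0418·334000 = 13961; warm the meltwater: 174.72 T; water: 1070.1(T − 65.1)
1244.8 T = 69662 − 15071 = 54592
T ≈ 43.86 °C. Since T > 0 °C, the all-ice-melts assumption holds.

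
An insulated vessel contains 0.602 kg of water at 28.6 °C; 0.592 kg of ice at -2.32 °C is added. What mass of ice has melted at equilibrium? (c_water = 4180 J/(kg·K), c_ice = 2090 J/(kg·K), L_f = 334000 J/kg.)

m_melted ≈ 0.207 kg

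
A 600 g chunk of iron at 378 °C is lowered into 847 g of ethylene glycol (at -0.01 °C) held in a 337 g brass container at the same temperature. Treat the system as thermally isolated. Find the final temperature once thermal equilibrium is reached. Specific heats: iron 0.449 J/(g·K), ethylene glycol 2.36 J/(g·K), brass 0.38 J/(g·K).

T_f ≈ 42.5 °C

Heat gained plus heat lost sum to zero:
600*0.449*(T − 378) + 847*2.36*(T − (-0.01)) + 337*0.38*(T − (-0.01)) = 0
269.4(T − 378) + 1998.9(T − (-0.01)) + 128.06(T − (-0.01)) = 0
2396.4 T = 101812
T ≈ 42.49 °C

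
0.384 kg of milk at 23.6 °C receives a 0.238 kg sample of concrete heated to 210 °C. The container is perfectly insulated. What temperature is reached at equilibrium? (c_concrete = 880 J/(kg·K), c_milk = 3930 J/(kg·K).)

T_f ≈ 46.3 °C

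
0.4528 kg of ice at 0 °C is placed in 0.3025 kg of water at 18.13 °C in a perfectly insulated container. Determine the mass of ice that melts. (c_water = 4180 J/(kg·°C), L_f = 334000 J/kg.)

m_melted ≈ 0.0686 kg

Water can give up m c ΔT = 0.3025×4180×18.13 = 22924 J before reaching 0 °C.
Fully melting the ice requires m_ice L_f = 0.4528×334000 = 151235 J.
22924 J < 151235 J, so only part of the ice melts and the system sits at 0 °C.
m_melted×334000 = 22924  ⇒  m_melted ≈ 0.06864 kg.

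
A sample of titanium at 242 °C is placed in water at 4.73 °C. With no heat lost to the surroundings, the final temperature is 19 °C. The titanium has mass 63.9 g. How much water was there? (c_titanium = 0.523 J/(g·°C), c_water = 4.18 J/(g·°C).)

m ≈ 125 g

Heat lost by the titanium = heat gained by the water:
63.9·0.523·(242 − 19) = m·4.18·(19 − 4.73)
59.65 m = 7452.6  ⇒  m ≈ 124.9 g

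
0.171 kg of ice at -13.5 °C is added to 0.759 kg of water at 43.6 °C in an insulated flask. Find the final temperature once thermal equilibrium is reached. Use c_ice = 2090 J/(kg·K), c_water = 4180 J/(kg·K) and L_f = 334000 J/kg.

Energy balance with sensible and latent terms:
warm ice to 0 °C: 0.171×2090×(0 − (-13.5)) = 4824.8; fusion: m_ice L_f = 0.171×334000 = 57114; meltwater 0→T: 0.171×4180×T = 714.78 T; water: 3172.6(T − 43.6)
3887.4 T = 138326 − 61939 = 76387
T ≈ 19.65 °C — above 0 °C, consistent with complete melting.

T_f ≈ 19.7 °C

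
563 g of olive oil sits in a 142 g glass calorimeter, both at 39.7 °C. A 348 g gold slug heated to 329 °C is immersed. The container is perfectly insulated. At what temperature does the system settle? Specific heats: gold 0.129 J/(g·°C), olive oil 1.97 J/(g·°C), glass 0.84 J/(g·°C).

T_f ≈ 49.9 °C

Conservation of energy gives ΣQ = 0:
348·0.129·(T − 329) + 563·1.97·(T − 39.7) + 142·0.84·(T − 39.7) = 0
44.89(T − 329) + 1109.1(T − 39.7) + 119.28(T − 39.7) = 0
1273.3 T = 63537
T = 63537 / 1273.3 = 49.9 °C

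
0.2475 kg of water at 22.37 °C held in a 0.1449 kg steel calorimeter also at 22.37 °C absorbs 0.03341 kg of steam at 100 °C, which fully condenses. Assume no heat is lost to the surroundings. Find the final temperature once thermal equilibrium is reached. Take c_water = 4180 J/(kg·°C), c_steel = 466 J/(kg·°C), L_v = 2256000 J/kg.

T_f ≈ 91.8 °C

Energy balance with sensible and latent terms:
steam→water at 100 °C releases m L_v = 0.03341·2256000 = 75373; condensed water 100 °C→T: 139.65(T − 100); original water: 1034.5(T − 22.37); steel cup: 0.1449·466·(T − 22.37) = 67.52(T − 22.37)
1241.7 T = 75373 + 13965 + 24653 = 113992
T ≈ 91.80 °C, under the boiling point, so the assumption holds.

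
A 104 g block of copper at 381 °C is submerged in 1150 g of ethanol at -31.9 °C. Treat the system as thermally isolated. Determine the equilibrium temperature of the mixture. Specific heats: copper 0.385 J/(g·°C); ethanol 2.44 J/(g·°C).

T_f ≈ -26.1 °C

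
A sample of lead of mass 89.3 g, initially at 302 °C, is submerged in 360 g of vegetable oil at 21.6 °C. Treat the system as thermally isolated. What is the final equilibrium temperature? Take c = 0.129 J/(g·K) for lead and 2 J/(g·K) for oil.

T_f ≈ 26.0 °C

|Q_lead| = |Q_oil|:
89.3·0.129·(302 − T) = 360·2·(T − 21.6)
11.52(302 − T) = 720(T − 21.6)
731.52 T = 19031  ⇒  T ≈ 26.02 °C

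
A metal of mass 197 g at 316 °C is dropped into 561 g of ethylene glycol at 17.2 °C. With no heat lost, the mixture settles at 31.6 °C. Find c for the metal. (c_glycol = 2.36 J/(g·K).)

Heat lost by the metal = heat gained by the glycol:
197×c×(316 − 31.6) = 561×2.36×(31.6 − 17.2)
56027 c = 19065  ⇒  c ≈ 0.3403 J/(g·K)

c ≈ 0.34 J/(g·K)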